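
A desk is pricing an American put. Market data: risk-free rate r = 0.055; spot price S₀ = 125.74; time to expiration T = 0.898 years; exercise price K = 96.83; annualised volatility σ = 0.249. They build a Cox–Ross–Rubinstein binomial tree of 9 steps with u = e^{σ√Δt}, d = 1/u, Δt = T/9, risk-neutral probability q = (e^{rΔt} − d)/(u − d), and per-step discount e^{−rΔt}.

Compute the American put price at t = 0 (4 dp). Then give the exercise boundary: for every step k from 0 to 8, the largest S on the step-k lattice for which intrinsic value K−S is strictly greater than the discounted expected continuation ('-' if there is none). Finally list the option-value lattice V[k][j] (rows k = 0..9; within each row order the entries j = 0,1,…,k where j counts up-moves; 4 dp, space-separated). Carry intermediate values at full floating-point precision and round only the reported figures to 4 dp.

price = 1.0923
boundary = - - - - - - 78.4371 84.8556 78.4371
tree:
1.0923
1.8694 0.3730
3.1373 0.6967 0.0724
5.1415 1.2856 0.1503 0.0000
8.1829 2.3355 0.3117 0.0000 0.0000
12.5553 4.1574 0.6466 0.0000 0.0000 0.0000
18.3929 7.1983 1.3414 0.0000 0.0000 0.0000 0.0000
24.3258 11.9744 2.7826 0.0000 0.0000 0.0000 0.0000 0.0000
29.8100 18.3929 5.7723 0.0000 0.0000 0.0000 0.0000 0.0000 0.0000
34.8794 24.3258 11.9744 0.0000 0.0000 0.0000 0.0000 0.0000 0.0000 0.0000

Δt=0.09978, u=1.08183, d=0.92436, q=0.51529, disc=e^(-rΔt)=0.99453
k=9 terminal: V=max(K-S,0) → 34.8794 24.3258 11.9744 0.0000 0.0000 0.0000 0.0000 0.0000 0.0000 0.0000
k=8: j=0 S=67.0200 intr=29.8100 cont=29.2801 V=29.8100[EX]; j=1 S=78.4371 intr=18.3929 cont=17.8630 V=18.3929[EX]; j=2 S=91.7992 intr=5.0308 cont=5.7723 V=5.7723[hold]; j=3 S=107.4376 intr=0.0000 cont=0.0000 V=0.0000[hold]; j=4 S=125.7400 intr=0.0000 cont=0.0000 V=0.0000[hold]; j=5 S=147.1603 intr=0.0000 cont=0.0000 V=0.0000[hold]; j=6 S=172.2297 intr=0.0000 cont=0.0000 V=0.0000[hold]; j=7 S=201.5697 intr=0.0000 cont=0.0000 V=0.0000[hold]; j=8 S=235.9079 intr=0.0000 cont=0.0000 V=0.0000[hold]  S*(8)=78.4371
k=7: j=0 S=72.5042 intr=24.3258 cont=23.7959 V=24.3258[EX]; j=1 S=84.8556 intr=11.9744 cont=11.8245 V=11.9744[EX]; j=2 S=99.3110 intr=0.0000 cont=2.7826 V=2.7826[hold]; j=3 S=116.2291 intr=0.0000 cont=0.0000 V=0.0000[hold]; j=4 S=136.0292 intr=0.0000 cont=0.0000 V=0.0000[hold]; j=5 S=159.2023 intr=0.0000 cont=0.0000 V=0.0000[hold]; j=6 S=186.3231 intr=0.0000 cont=0.0000 V=0.0000[hold]; j=7 S=218.0640 intr=0.0000 cont=0.0000 V=0.0000[hold]  S*(7)=84.8556
k=6: j=0 S=78.4371 intr=18.3929 cont=17.8630 V=18.3929[EX]; j=1 S=91.7992 intr=5.0308 cont=7.1983 V=7.1983[hold]; j=2 S=107.4376 intr=0.0000 cont=1.3414 V=1.3414[hold]; j=3 S=125.7400 intr=0.0000 cont=0.0000 V=0.0000[hold]; j=4 S=147.1603 intr=0.0000 cont=0.0000 V=0.0000[hold]; j=5 S=172.2297 intr=0.0000 cont=0.0000 V=0.0000[hold]; j=6 S=201.5697 intr=0.0000 cont=0.0000 V=0.0000[hold]  S*(6)=78.4371
k=5: j=0 S=84.8556 intr=11.9744 cont=12.5553 V=12.5553[hold]; j=1 S=99.3110 intr=0.0000 cont=4.1574 V=4.1574[hold]; j=2 S=116.2291 intr=0.0000 cont=0.6466 V=0.6466[hold]; j=3 S=136.0292 intr=0.0000 cont=0.0000 V=0.0000[hold]; j=4 S=159.2023 intr=0.0000 cont=0.0000 V=0.0000[hold]; j=5 S=186.3231 intr=0.0000 cont=0.0000 V=0.0000[hold]  S*(5)=-
k=4: j=0 S=91.7992 intr=5.0308 cont=8.1829 V=8.1829[hold]; j=1 S=107.4376 intr=0.0000 cont=2.3355 V=2.3355[hold]; j=2 S=125.7400 intr=0.0000 cont=0.3117 V=0.3117[hold]; j=3 S=147.1603 intr=0.0000 cont=0.0000 V=0.0000[hold]; j=4 S=172.2297 intr=0.0000 cont=0.0000 V=0.0000[hold]  S*(4)=-
k=3: j=0 S=99.3110 intr=0.0000 cont=5.1415 V=5.1415[hold]; j=1 S=116.2291 intr=0.0000 cont=1.2856 V=1.2856[hold]; j=2 S=136.0292 intr=0.0000 cont=0.1503 V=0.1503[hold]; j=3 S=159.2023 intr=0.0000 cont=0.0000 V=0.0000[hold]  S*(3)=-
k=2: j=0 S=107.4376 intr=0.0000 cont=3.1373 V=3.1373[hold]; j=1 S=125.7400 intr=0.0000 cont=0.6967 V=0.6967[hold]; j=2 S=147.1603 intr=0.0000 cont=0.0724 V=0.0724[hold]  S*(2)=-
k=1: j=0 S=116.2291 intr=0.0000 cont=1.8694 V=1.8694[hold]; j=1 S=136.0292 intr=0.0000 cont=0.3730 V=0.3730[hold]  S*(1)=-
k=0: j=0 S=125.7400 intr=0.0000 cont=1.0923 V=1.0923[hold]  S*(0)=-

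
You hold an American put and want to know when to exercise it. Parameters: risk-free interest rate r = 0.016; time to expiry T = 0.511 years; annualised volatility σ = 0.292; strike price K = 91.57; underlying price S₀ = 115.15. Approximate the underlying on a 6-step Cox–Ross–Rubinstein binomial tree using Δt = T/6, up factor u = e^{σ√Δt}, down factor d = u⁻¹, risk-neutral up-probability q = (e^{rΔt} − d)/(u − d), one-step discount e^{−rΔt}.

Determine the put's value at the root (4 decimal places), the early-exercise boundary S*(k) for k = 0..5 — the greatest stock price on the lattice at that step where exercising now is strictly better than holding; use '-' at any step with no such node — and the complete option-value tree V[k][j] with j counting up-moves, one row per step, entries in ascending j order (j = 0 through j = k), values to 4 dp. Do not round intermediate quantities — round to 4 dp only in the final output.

price = 1.4119
boundary = - - - - - 75.2006
tree:
1.4119
2.4296 0.3426
4.1059 0.6683 0.0000
6.7738 1.3038 0.0000 0.0000
10.8027 2.5436 0.0000 0.0000 0.0000
16.3694 4.9621 0.0000 0.0000 0.0000 0.0000
22.5122 9.6802 0.0000 0.0000 0.0000 0.0000 0.0000

params: Δt=0.08517 u=1.08895 d=0.91831 q=0.48670 e^(-rΔt)=0.99864
t_6 payoffs: 22.5122 9.6802 0.0000 0.0000 0.0000 0.0000 0.0000
t_5: node(5,0) S=75.2006 payoff=16.3694 vs cont=16.2447 → 16.3694 [stop]  node(5,1) S=89.1740 payoff=2.3960 vs cont=4.9621 → 4.9621 [wait]  node(5,2) S=105.7439 payoff=0.0000 vs cont=0.0000 → 0.0000 [wait]  node(5,3) S=125.3928 payoff=0.0000 vs cont=0.0000 → 0.0000 [wait]  node(5,4) S=148.6927 payoff=0.0000 vs cont=0.0000 → 0.0000 [wait]  node(5,5) S=176.3221 payoff=0.0000 vs cont=0.0000 → 0.0000 [wait]  ⇒ S*(5)=75.2006
t_4: node(4,0) S=81.8898 payoff=9.6802 vs cont=10.8027 → 10.8027 [wait]  node(4,1) S=97.1062 payoff=0.0000 vs cont=2.5436 → 2.5436 [wait]  node(4,2) S=115.1500 payoff=0.0000 vs cont=0.0000 → 0.0000 [wait]  node(4,3) S=136.5466 payoff=0.0000 vs cont=0.0000 → 0.0000 [wait]  node(4,4) S=161.9191 payoff=0.0000 vs cont=0.0000 → 0.0000 [wait]  ⇒ S*(4)=-
t_3: node(3,0) S=89.1740 payoff=2.3960 vs cont=6.7738 → 6.7738 [wait]  node(3,1) S=105.7439 payoff=0.0000 vs cont=1.3038 → 1.3038 [wait]  node(3,2) S=125.3928 payoff=0.0000 vs cont=0.0000 → 0.0000 [wait]  node(3,3) S=148.6927 payoff=0.0000 vs cont=0.0000 → 0.0000 [wait]  ⇒ S*(3)=-
t_2: node(2,0) S=97.1062 payoff=0.0000 vs cont=4.1059 → 4.1059 [wait]  node(2,1) S=115.1500 payoff=0.0000 vs cont=0.6683 → 0.6683 [wait]  node(2,2) S=136.5466 payoff=0.0000 vs cont=0.0000 → 0.0000 [wait]  ⇒ S*(2)=-
t_1: node(1,0) S=105.7439 payoff=0.0000 vs cont=2.4296 → 2.4296 [wait]  node(1,1) S=125.3928 payoff=0.0000 vs cont=0.3426 → 0.3426 [wait]  ⇒ S*(1)=-
t_0: node(0,0) S=115.1500 payoff=0.0000 vs cont=1.4119 → 1.4119 [wait]  ⇒ S*(0)=-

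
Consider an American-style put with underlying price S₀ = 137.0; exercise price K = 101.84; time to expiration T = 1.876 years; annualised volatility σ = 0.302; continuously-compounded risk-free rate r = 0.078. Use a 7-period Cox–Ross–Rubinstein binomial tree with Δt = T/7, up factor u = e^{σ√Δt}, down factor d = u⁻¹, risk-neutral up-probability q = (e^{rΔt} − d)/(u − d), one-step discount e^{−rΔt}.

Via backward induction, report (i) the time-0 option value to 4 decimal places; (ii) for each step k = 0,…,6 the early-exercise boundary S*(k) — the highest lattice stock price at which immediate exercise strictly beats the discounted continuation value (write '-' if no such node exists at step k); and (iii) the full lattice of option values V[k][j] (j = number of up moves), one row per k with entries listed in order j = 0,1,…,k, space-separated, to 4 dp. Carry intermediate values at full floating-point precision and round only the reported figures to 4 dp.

price = 3.8139
boundary = - - - - 73.3040 62.6945 73.3040
tree:
3.8139
6.6002 1.4783
11.1291 2.8200 0.3394
18.1760 5.2816 0.7347 0.0000
28.5360 9.6519 1.5903 0.0000 0.0000
39.1455 17.0379 3.4426 0.0000 0.0000 0.0000
48.2195 28.5360 7.4520 0.0000 0.0000 0.0000 0.0000
55.9801 39.1455 16.1311 0.0000 0.0000 0.0000 0.0000 0.0000

Δt=0.26800  u=1.16923  d=0.85527  q=0.52828  discount=0.97931
step 7 (expiry): payoffs max(K−S,0) = 55.9801 39.1455 16.1311 0.0000 0.0000 0.0000 0.0000 0.0000
step 6: (k=6,j=0): S=53.6205, (K−S)⁺=48.2195, hold=46.1127 ⇒ V=48.2195 exercise | (k=6,j=1): S=73.3040, (K−S)⁺=28.5360, hold=26.4293 ⇒ V=28.5360 exercise | (k=6,j=2): S=100.2130, (K−S)⁺=1.6270, hold=7.4520 ⇒ V=7.4520 continue | (k=6,j=3): S=137.0000, (K−S)⁺=0.0000, hold=0.0000 ⇒ V=0.0000 continue | (k=6,j=4): S=187.2911, (K−S)⁺=0.0000, hold=0.0000 ⇒ V=0.0000 continue | (k=6,j=5): S=256.0434, (K−S)⁺=0.0000, hold=0.0000 ⇒ V=0.0000 continue | (k=6,j=6): S=350.0339, (K−S)⁺=0.0000, hold=0.0000 ⇒ V=0.0000 continue  boundary S*=73.3040
step 5: (k=5,j=0): S=62.6945, (K−S)⁺=39.1455, hold=37.0388 ⇒ V=39.1455 exercise | (k=5,j=1): S=85.7089, (K−S)⁺=16.1311, hold=17.0379 ⇒ V=17.0379 continue | (k=5,j=2): S=117.1716, (K−S)⁺=0.0000, hold=3.4426 ⇒ V=3.4426 continue | (k=5,j=3): S=160.1839, (K−S)⁺=0.0000, hold=0.0000 ⇒ V=0.0000 continue | (k=5,j=4): S=218.9855, (K−S)⁺=0.0000, hold=0.0000 ⇒ V=0.0000 continue | (k=5,j=5): S=299.3725, (K−S)⁺=0.0000, hold=0.0000 ⇒ V=0.0000 continue  boundary S*=62.6945
step 4: (k=4,j=0): S=73.3040, (K−S)⁺=28.5360, hold=26.8984 ⇒ V=28.5360 exercise | (k=4,j=1): S=100.2130, (K−S)⁺=1.6270, hold=9.6519 ⇒ V=9.6519 continue | (k=4,j=2): S=137.0000, (K−S)⁺=0.0000, hold=1.5903 ⇒ V=1.5903 continue | (k=4,j=3): S=187.2911, (K−S)⁺=0.0000, hold=0.0000 ⇒ V=0.0000 continue | (k=4,j=4): S=256.0434, (K−S)⁺=0.0000, hold=0.0000 ⇒ V=0.0000 continue  boundary S*=73.3040
step 3: (k=3,j=0): S=85.7089, (K−S)⁺=16.1311, hold=18.1760 ⇒ V=18.1760 continue | (k=3,j=1): S=117.1716, (K−S)⁺=0.0000, hold=5.2816 ⇒ V=5.2816 continue | (k=3,j=2): S=160.1839, (K−S)⁺=0.0000, hold=0.7347 ⇒ V=0.7347 continue | (k=3,j=3): S=218.9855, (K−S)⁺=0.0000, hold=0.0000 ⇒ V=0.0000 continue  boundary S*=-
step 2: (k=2,j=0): S=100.2130, (K−S)⁺=1.6270, hold=11.1291 ⇒ V=11.1291 continue | (k=2,j=1): S=137.0000, (K−S)⁺=0.0000, hold=2.8200 ⇒ V=2.8200 continue | (k=2,j=2): S=187.2911, (K−S)⁺=0.0000, hold=0.3394 ⇒ V=0.3394 continue  boundary S*=-
step 1: (k=1,j=0): S=117.1716, (K−S)⁺=0.0000, hold=6.6002 ⇒ V=6.6002 continue | (k=1,j=1): S=160.1839, (K−S)⁺=0.0000, hold=1.4783 ⇒ V=1.4783 continue  boundary S*=-
step 0: (k=0,j=0): S=137.0000, (K−S)⁺=0.0000, hold=3.8139 ⇒ V=3.8139 continue  boundary S*=-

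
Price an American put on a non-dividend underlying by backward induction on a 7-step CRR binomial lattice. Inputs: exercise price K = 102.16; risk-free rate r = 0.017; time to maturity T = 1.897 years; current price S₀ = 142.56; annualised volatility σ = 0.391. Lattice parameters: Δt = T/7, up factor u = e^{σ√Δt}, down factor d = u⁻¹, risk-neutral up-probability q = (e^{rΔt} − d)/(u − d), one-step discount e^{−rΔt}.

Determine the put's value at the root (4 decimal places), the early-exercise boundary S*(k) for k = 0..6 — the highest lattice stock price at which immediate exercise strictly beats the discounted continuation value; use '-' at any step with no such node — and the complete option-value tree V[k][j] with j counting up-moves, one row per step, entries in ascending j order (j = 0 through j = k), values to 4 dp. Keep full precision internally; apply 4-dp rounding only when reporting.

Δt=0.27100  u=1.22574  d=0.81583  q=0.46055  discount=0.99540
step 7 (expiry): payoffs max(K−S,0) = 67.8669 50.6366 24.7492 0.0000 0.0000 0.0000 0.0000 0.0000
step 6: (k=6,j=0): S=42.0345, (K−S)⁺=60.1255, hold=59.6560 ⇒ V=60.1255 exercise | (k=6,j=1): S=63.1543, (K−S)⁺=39.0057, hold=38.5361 ⇒ V=39.0057 exercise | (k=6,j=2): S=94.8856, (K−S)⁺=7.2744, hold=13.2895 ⇒ V=13.2895 continue | (k=6,j=3): S=142.5600, (K−S)⁺=0.0000, hold=0.0000 ⇒ V=0.0000 continue | (k=6,j=4): S=214.1879, (K−S)⁺=0.0000, hold=0.0000 ⇒ V=0.0000 continue | (k=6,j=5): S=321.8047, (K−S)⁺=0.0000, hold=0.0000 ⇒ V=0.0000 continue | (k=6,j=6): S=483.4924, (K−S)⁺=0.0000, hold=0.0000 ⇒ V=0.0000 continue  boundary S*=63.1543
step 5: (k=5,j=0): S=51.5234, (K−S)⁺=50.6366, hold=50.1671 ⇒ V=50.6366 exercise | (k=5,j=1): S=77.4108, (K−S)⁺=24.7492, hold=27.0371 ⇒ V=27.0371 continue | (k=5,j=2): S=116.3052, (K−S)⁺=0.0000, hold=7.1360 ⇒ V=7.1360 continue | (k=5,j=3): S=174.7416, (K−S)⁺=0.0000, hold=0.0000 ⇒ V=0.0000 continue | (k=5,j=4): S=262.5389, (K−S)⁺=0.0000, hold=0.0000 ⇒ V=0.0000 continue | (k=5,j=5): S=394.4491, (K−S)⁺=0.0000, hold=0.0000 ⇒ V=0.0000 continue  boundary S*=51.5234
step 4: (k=4,j=0): S=63.1543, (K−S)⁺=39.0057, hold=39.5850 ⇒ V=39.5850 continue | (k=4,j=1): S=94.8856, (K−S)⁺=7.2744, hold=17.7895 ⇒ V=17.7895 continue | (k=4,j=2): S=142.5600, (K−S)⁺=0.0000, hold=3.8318 ⇒ V=3.8318 continue | (k=4,j=3): S=214.1879, (K−S)⁺=0.0000, hold=0.0000 ⇒ V=0.0000 continue | (k=4,j=4): S=321.8047, (K−S)⁺=0.0000, hold=0.0000 ⇒ V=0.0000 continue  boundary S*=-
step 3: (k=3,j=0): S=77.4108, (K−S)⁺=24.7492, hold=29.4112 ⇒ V=29.4112 continue | (k=3,j=1): S=116.3052, (K−S)⁺=0.0000, hold=11.3090 ⇒ V=11.3090 continue | (k=3,j=2): S=174.7416, (K−S)⁺=0.0000, hold=2.0576 ⇒ V=2.0576 continue | (k=3,j=3): S=262.5389, (K−S)⁺=0.0000, hold=0.0000 ⇒ V=0.0000 continue  boundary S*=-
step 2: (k=2,j=0): S=94.8856, (K−S)⁺=7.2744, hold=20.9773 ⇒ V=20.9773 continue | (k=2,j=1): S=142.5600, (K−S)⁺=0.0000, hold=7.0158 ⇒ V=7.0158 continue | (k=2,j=2): S=214.1879, (K−S)⁺=0.0000, hold=1.1048 ⇒ V=1.1048 continue  boundary S*=-
step 1: (k=1,j=0): S=116.3052, (K−S)⁺=0.0000, hold=14.4804 ⇒ V=14.4804 continue | (k=1,j=1): S=174.7416, (K−S)⁺=0.0000, hold=4.2738 ⇒ V=4.2738 continue  boundary S*=-
step 0: (k=0,j=0): S=142.5600, (K−S)⁺=0.0000, hold=9.7347 ⇒ V=9.7347 continue  boundary S*=-

price = 9.7347
boundary = - - - - - 51.5234 63.1543
tree:
9.7347
14.4804 4.2738
20.9773 7.0158 1.1048
29.4112 11.3090 2.0576 0.0000
39.5850 17.7895 3.8318 0.0000 0.0000
50.6366 27.0371 7.1360 0.0000 0.0000 0.0000
60.1255 39.0057 13.2895 0.0000 0.0000 0.0000 0.0000
67.8669 50.6366 24.7492 0.0000 0.0000 0.0000 0.0000 0.0000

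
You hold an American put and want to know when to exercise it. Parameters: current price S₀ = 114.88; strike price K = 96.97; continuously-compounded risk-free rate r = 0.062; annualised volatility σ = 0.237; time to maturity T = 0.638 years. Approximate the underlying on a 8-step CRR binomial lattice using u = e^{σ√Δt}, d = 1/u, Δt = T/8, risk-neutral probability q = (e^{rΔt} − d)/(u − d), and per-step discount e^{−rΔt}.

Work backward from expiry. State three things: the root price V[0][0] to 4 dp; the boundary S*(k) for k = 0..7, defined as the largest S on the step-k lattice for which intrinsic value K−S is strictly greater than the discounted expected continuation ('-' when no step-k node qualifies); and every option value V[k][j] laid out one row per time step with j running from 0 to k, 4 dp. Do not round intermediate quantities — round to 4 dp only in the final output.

params: Δt=0.07975 u=1.06922 d=0.93526 q=0.52028 e^(-rΔt)=0.99507
t_8 payoffs: 29.7173 20.0847 9.0724 0.0000 0.0000 0.0000 0.0000 0.0000 0.0000
t_7: node(7,0) S=71.9079 payoff=25.0621 vs cont=24.5838 → 25.0621 [stop]  node(7,1) S=82.2073 payoff=14.7627 vs cont=14.2845 → 14.7627 [stop]  node(7,2) S=93.9818 payoff=2.9882 vs cont=4.3308 → 4.3308 [wait]  node(7,3) S=107.4429 payoff=0.0000 vs cont=0.0000 → 0.0000 [wait]  node(7,4) S=122.8319 payoff=0.0000 vs cont=0.0000 → 0.0000 [wait]  node(7,5) S=140.4252 payoff=0.0000 vs cont=0.0000 → 0.0000 [wait]  node(7,6) S=160.5383 payoff=0.0000 vs cont=0.0000 → 0.0000 [wait]  node(7,7) S=183.5323 payoff=0.0000 vs cont=0.0000 → 0.0000 [wait]  ⇒ S*(7)=82.2073
t_6: node(6,0) S=76.8853 payoff=20.0847 vs cont=19.6064 → 20.0847 [stop]  node(6,1) S=87.8976 payoff=9.0724 vs cont=9.2892 → 9.2892 [wait]  node(6,2) S=100.4872 payoff=0.0000 vs cont=2.0673 → 2.0673 [wait]  node(6,3) S=114.8800 payoff=0.0000 vs cont=0.0000 → 0.0000 [wait]  node(6,4) S=131.3343 payoff=0.0000 vs cont=0.0000 → 0.0000 [wait]  node(6,5) S=150.1453 payoff=0.0000 vs cont=0.0000 → 0.0000 [wait]  node(6,6) S=171.6507 payoff=0.0000 vs cont=0.0000 → 0.0000 [wait]  ⇒ S*(6)=76.8853
t_5: node(5,0) S=82.2073 payoff=14.7627 vs cont=14.3967 → 14.7627 [stop]  node(5,1) S=93.9818 payoff=2.9882 vs cont=5.5045 → 5.5045 [wait]  node(5,2) S=107.4429 payoff=0.0000 vs cont=0.9869 → 0.9869 [wait]  node(5,3) S=122.8319 payoff=0.0000 vs cont=0.0000 → 0.0000 [wait]  node(5,4) S=140.4252 payoff=0.0000 vs cont=0.0000 → 0.0000 [wait]  node(5,5) S=160.5383 payoff=0.0000 vs cont=0.0000 → 0.0000 [wait]  ⇒ S*(5)=82.2073
t_4: node(4,0) S=87.8976 payoff=9.0724 vs cont=9.8969 → 9.8969 [wait]  node(4,1) S=100.4872 payoff=0.0000 vs cont=3.1385 → 3.1385 [wait]  node(4,2) S=114.8800 payoff=0.0000 vs cont=0.4711 → 0.4711 [wait]  node(4,3) S=131.3343 payoff=0.0000 vs cont=0.0000 → 0.0000 [wait]  node(4,4) S=150.1453 payoff=0.0000 vs cont=0.0000 → 0.0000 [wait]  ⇒ S*(4)=-
t_3: node(3,0) S=93.9818 payoff=2.9882 vs cont=6.3492 → 6.3492 [wait]  node(3,1) S=107.4429 payoff=0.0000 vs cont=1.7421 → 1.7421 [wait]  node(3,2) S=122.8319 payoff=0.0000 vs cont=0.2249 → 0.2249 [wait]  node(3,3) S=140.4252 payoff=0.0000 vs cont=0.0000 → 0.0000 [wait]  ⇒ S*(3)=-
t_2: node(2,0) S=100.4872 payoff=0.0000 vs cont=3.9327 → 3.9327 [wait]  node(2,1) S=114.8800 payoff=0.0000 vs cont=0.9480 → 0.9480 [wait]  node(2,2) S=131.3343 payoff=0.0000 vs cont=0.1073 → 0.1073 [wait]  ⇒ S*(2)=-
t_1: node(1,0) S=107.4429 payoff=0.0000 vs cont=2.3681 → 2.3681 [wait]  node(1,1) S=122.8319 payoff=0.0000 vs cont=0.5081 → 0.5081 [wait]  ⇒ S*(1)=-
t_0: node(0,0) S=114.8800 payoff=0.0000 vs cont=1.3935 → 1.3935 [wait]  ⇒ S*(0)=-

price = 1.3935
boundary = - - - - - 82.2073 76.8853 82.2073
tree:
1.3935
2.3681 0.5081
3.9327 0.9480 0.1073
6.3492 1.7421 0.2249 0.0000
9.8969 3.1385 0.4711 0.0000 0.0000
14.7627 5.5045 0.9869 0.0000 0.0000 0.0000
20.0847 9.2892 2.0673 0.0000 0.0000 0.0000 0.0000
25.0621 14.7627 4.3308 0.0000 0.0000 0.0000 0.0000 0.0000
29.7173 20.0847 9.0724 0.0000 0.0000 0.0000 0.0000 0.0000 0.0000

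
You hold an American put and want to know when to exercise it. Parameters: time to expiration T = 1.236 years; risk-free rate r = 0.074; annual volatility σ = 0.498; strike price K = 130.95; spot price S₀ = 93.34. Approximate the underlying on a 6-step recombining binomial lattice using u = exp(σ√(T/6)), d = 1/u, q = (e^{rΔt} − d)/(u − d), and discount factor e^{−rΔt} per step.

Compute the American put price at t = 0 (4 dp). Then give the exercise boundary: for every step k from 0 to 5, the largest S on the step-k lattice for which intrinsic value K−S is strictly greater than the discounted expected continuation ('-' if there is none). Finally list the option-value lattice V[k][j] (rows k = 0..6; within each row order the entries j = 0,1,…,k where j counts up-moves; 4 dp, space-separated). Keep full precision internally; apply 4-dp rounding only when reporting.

price = 42.1821
boundary = - 74.4569 59.3939 74.4569 59.3939 74.4569
tree:
42.1821
56.4931 27.8748
71.5561 40.5166 14.9342
83.5717 56.4931 24.3328 5.1273
93.1566 71.5561 38.1769 9.9623 0.0000
100.8024 83.5717 56.4931 19.3567 0.0000 0.0000
106.9014 93.1566 71.5561 37.6100 0.0000 0.0000 0.0000

params: Δt=0.20600 u=1.25361 d=0.79770 q=0.47742 e^(-rΔt)=0.98487
t_6 payoffs: 106.9014 93.1566 71.5561 37.6100 0.0000 0.0000 0.0000
t_5: node(5,0) S=30.1476 payoff=100.8024 vs cont=98.8213 → 100.8024 [stop]  node(5,1) S=47.3783 payoff=83.5717 vs cont=81.5907 → 83.5717 [stop]  node(5,2) S=74.4569 payoff=56.4931 vs cont=54.5120 → 56.4931 [stop]  node(5,3) S=117.0121 payoff=13.9379 vs cont=19.3567 → 19.3567 [wait]  node(5,4) S=183.8893 payoff=0.0000 vs cont=0.0000 → 0.0000 [wait]  node(5,5) S=288.9896 payoff=0.0000 vs cont=0.0000 → 0.0000 [wait]  ⇒ S*(5)=74.4569
t_4: node(4,0) S=37.7934 payoff=93.1566 vs cont=91.1755 → 93.1566 [stop]  node(4,1) S=59.3939 payoff=71.5561 vs cont=69.5750 → 71.5561 [stop]  node(4,2) S=93.3400 payoff=37.6100 vs cont=38.1769 → 38.1769 [wait]  node(4,3) S=146.6876 payoff=0.0000 vs cont=9.9623 → 9.9623 [wait]  node(4,4) S=230.5257 payoff=0.0000 vs cont=0.0000 → 0.0000 [wait]  ⇒ S*(4)=59.3939
t_3: node(3,0) S=47.3783 payoff=83.5717 vs cont=81.5907 → 83.5717 [stop]  node(3,1) S=74.4569 payoff=56.4931 vs cont=54.7786 → 56.4931 [stop]  node(3,2) S=117.0121 payoff=13.9379 vs cont=24.3328 → 24.3328 [wait]  node(3,3) S=183.8893 payoff=0.0000 vs cont=5.1273 → 5.1273 [wait]  ⇒ S*(3)=74.4569
t_2: node(2,0) S=59.3939 payoff=71.5561 vs cont=69.5750 → 71.5561 [stop]  node(2,1) S=93.3400 payoff=37.6100 vs cont=40.5166 → 40.5166 [wait]  node(2,2) S=146.6876 payoff=0.0000 vs cont=14.9342 → 14.9342 [wait]  ⇒ S*(2)=59.3939
t_1: node(1,0) S=74.4569 payoff=56.4931 vs cont=55.8787 → 56.4931 [stop]  node(1,1) S=117.0121 payoff=13.9379 vs cont=27.8748 → 27.8748 [wait]  ⇒ S*(1)=74.4569
t_0: node(0,0) S=93.3400 payoff=37.6100 vs cont=42.1821 → 42.1821 [wait]  ⇒ S*(0)=-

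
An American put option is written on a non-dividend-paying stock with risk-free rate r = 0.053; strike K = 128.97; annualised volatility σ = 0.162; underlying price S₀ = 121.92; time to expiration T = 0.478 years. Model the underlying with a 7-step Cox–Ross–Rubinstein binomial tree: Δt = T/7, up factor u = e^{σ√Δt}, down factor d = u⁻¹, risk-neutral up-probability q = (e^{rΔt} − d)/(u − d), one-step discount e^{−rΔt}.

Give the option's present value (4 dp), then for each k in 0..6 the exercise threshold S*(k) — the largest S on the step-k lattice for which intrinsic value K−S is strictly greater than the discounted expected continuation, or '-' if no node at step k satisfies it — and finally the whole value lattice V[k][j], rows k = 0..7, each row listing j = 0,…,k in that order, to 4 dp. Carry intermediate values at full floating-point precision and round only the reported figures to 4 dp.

Δt=0.06829, u=1.04324, d=0.95855, q=0.53223, disc=e^(-rΔt)=0.99639
k=7 terminal: V=max(K-S,0) → 38.3175 30.3080 21.5909 12.1035 1.7779 0.0000 0.0000 0.0000
k=6: j=0 S=94.5725 intr=34.3975 cont=33.9316 V=34.3975[EX]; j=1 S=102.9283 intr=26.0417 cont=25.5758 V=26.0417[EX]; j=2 S=112.0224 intr=16.9476 cont=16.4817 V=16.9476[EX]; j=3 S=121.9200 intr=7.0500 cont=6.5841 V=7.0500[EX]; j=4 S=132.6921 intr=0.0000 cont=0.8287 V=0.8287[hold]; j=5 S=144.4159 intr=0.0000 cont=0.0000 V=0.0000[hold]; j=6 S=157.1756 intr=0.0000 cont=0.0000 V=0.0000[hold]  S*(6)=121.9200
k=5: j=0 S=98.6620 intr=30.3080 cont=29.8421 V=30.3080[EX]; j=1 S=107.3791 intr=21.5909 cont=21.1250 V=21.5909[EX]; j=2 S=116.8665 intr=12.1035 cont=11.6376 V=12.1035[EX]; j=3 S=127.1921 intr=1.7779 cont=3.7253 V=3.7253[hold]; j=4 S=138.4299 intr=0.0000 cont=0.3862 V=0.3862[hold]; j=5 S=150.6607 intr=0.0000 cont=0.0000 V=0.0000[hold]  S*(5)=116.8665
k=4: j=0 S=102.9283 intr=26.0417 cont=25.5758 V=26.0417[EX]; j=1 S=112.0224 intr=16.9476 cont=16.4817 V=16.9476[EX]; j=2 S=121.9200 intr=7.0500 cont=7.6168 V=7.6168[hold]; j=3 S=132.6921 intr=0.0000 cont=1.9411 V=1.9411[hold]; j=4 S=144.4159 intr=0.0000 cont=0.1800 V=0.1800[hold]  S*(4)=112.0224
k=3: j=0 S=107.3791 intr=21.5909 cont=21.1250 V=21.5909[EX]; j=1 S=116.8665 intr=12.1035 cont=11.9382 V=12.1035[EX]; j=2 S=127.1921 intr=1.7779 cont=4.5794 V=4.5794[hold]; j=3 S=138.4299 intr=0.0000 cont=1.0002 V=1.0002[hold]  S*(3)=116.8665
k=2: j=0 S=112.0224 intr=16.9476 cont=16.4817 V=16.9476[EX]; j=1 S=121.9200 intr=7.0500 cont=8.0697 V=8.0697[hold]; j=2 S=132.6921 intr=0.0000 cont=2.6648 V=2.6648[hold]  S*(2)=112.0224
k=1: j=0 S=116.8665 intr=12.1035 cont=12.1784 V=12.1784[hold]; j=1 S=127.1921 intr=1.7779 cont=5.1743 V=5.1743[hold]  S*(1)=-
k=0: j=0 S=121.9200 intr=7.0500 cont=8.4201 V=8.4201[hold]  S*(0)=-

price = 8.4201
boundary = - - 112.0224 116.8665 112.0224 116.8665 121.9200
tree:
8.4201
12.1784 5.1743
16.9476 8.0697 2.6648
21.5909 12.1035 4.5794 1.0002
26.0417 16.9476 7.6168 1.9411 0.1800
30.3080 21.5909 12.1035 3.7253 0.3862 0.0000
34.3975 26.0417 16.9476 7.0500 0.8287 0.0000 0.0000
38.3175 30.3080 21.5909 12.1035 1.7779 0.0000 0.0000 0.0000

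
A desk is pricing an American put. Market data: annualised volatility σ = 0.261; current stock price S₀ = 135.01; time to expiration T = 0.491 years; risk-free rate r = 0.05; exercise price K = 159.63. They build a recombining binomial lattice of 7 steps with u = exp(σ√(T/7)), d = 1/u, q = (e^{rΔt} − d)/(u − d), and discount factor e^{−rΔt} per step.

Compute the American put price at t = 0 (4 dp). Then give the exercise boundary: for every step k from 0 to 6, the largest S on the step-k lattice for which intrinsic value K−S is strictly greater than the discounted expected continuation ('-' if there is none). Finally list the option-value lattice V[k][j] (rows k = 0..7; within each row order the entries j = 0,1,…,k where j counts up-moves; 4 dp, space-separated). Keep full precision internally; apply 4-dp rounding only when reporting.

Δt=0.07014  u=1.07157  d=0.93321  q=0.50812  discount=0.99650
step 7 (expiry): payoffs max(K−S,0) = 76.4109 64.0727 49.9052 33.6373 14.9574 0.0000 0.0000 0.0000
step 6: (k=6,j=0): S=89.1751, (K−S)⁺=70.4549, hold=69.8961 ⇒ V=70.4549 exercise | (k=6,j=1): S=102.3963, (K−S)⁺=57.2337, hold=56.6748 ⇒ V=57.2337 exercise | (k=6,j=2): S=117.5777, (K−S)⁺=42.0523, hold=41.4934 ⇒ V=42.0523 exercise | (k=6,j=3): S=135.0100, (K−S)⁺=24.6200, hold=24.0611 ⇒ V=24.6200 exercise | (k=6,j=4): S=155.0268, (K−S)⁺=4.6032, hold=7.3315 ⇒ V=7.3315 continue | (k=6,j=5): S=178.0113, (K−S)⁺=0.0000, hold=0.0000 ⇒ V=0.0000 continue | (k=6,j=6): S=204.4035, (K−S)⁺=0.0000, hold=0.0000 ⇒ V=0.0000 continue  boundary S*=135.0100
step 5: (k=5,j=0): S=95.5573, (K−S)⁺=64.0727, hold=63.5138 ⇒ V=64.0727 exercise | (k=5,j=1): S=109.7248, (K−S)⁺=49.9052, hold=49.3464 ⇒ V=49.9052 exercise | (k=5,j=2): S=125.9927, (K−S)⁺=33.6373, hold=33.0784 ⇒ V=33.6373 exercise | (k=5,j=3): S=144.6726, (K−S)⁺=14.9574, hold=15.7800 ⇒ V=15.7800 continue | (k=5,j=4): S=166.1220, (K−S)⁺=0.0000, hold=3.5936 ⇒ V=3.5936 continue | (k=5,j=5): S=190.7515, (K−S)⁺=0.0000, hold=0.0000 ⇒ V=0.0000 continue  boundary S*=125.9927
step 4: (k=4,j=0): S=102.3963, (K−S)⁺=57.2337, hold=56.6748 ⇒ V=57.2337 exercise | (k=4,j=1): S=117.5777, (K−S)⁺=42.0523, hold=41.4934 ⇒ V=42.0523 exercise | (k=4,j=2): S=135.0100, (K−S)⁺=24.6200, hold=24.4776 ⇒ V=24.6200 exercise | (k=4,j=3): S=155.0268, (K−S)⁺=4.6032, hold=9.5543 ⇒ V=9.5543 continue | (k=4,j=4): S=178.0113, (K−S)⁺=0.0000, hold=1.7614 ⇒ V=1.7614 continue  boundary S*=135.0100
step 3: (k=3,j=0): S=109.7248, (K−S)⁺=49.9052, hold=49.3464 ⇒ V=49.9052 exercise | (k=3,j=1): S=125.9927, (K−S)⁺=33.6373, hold=33.0784 ⇒ V=33.6373 exercise | (k=3,j=2): S=144.6726, (K−S)⁺=14.9574, hold=16.9054 ⇒ V=16.9054 continue | (k=3,j=3): S=166.1220, (K−S)⁺=0.0000, hold=5.5750 ⇒ V=5.5750 continue  boundary S*=125.9927
step 2: (k=2,j=0): S=117.5777, (K−S)⁺=42.0523, hold=41.4934 ⇒ V=42.0523 exercise | (k=2,j=1): S=135.0100, (K−S)⁺=24.6200, hold=25.0475 ⇒ V=25.0475 continue | (k=2,j=2): S=155.0268, (K−S)⁺=4.6032, hold=11.1092 ⇒ V=11.1092 continue  boundary S*=117.5777
step 1: (k=1,j=0): S=125.9927, (K−S)⁺=33.6373, hold=33.2949 ⇒ V=33.6373 exercise | (k=1,j=1): S=144.6726, (K−S)⁺=14.9574, hold=17.9023 ⇒ V=17.9023 continue  boundary S*=125.9927
step 0: (k=0,j=0): S=135.0100, (K−S)⁺=24.6200, hold=25.5523 ⇒ V=25.5523 continue  boundary S*=-

price = 25.5523
boundary = - 125.9927 117.5777 125.9927 135.0100 125.9927 135.0100
tree:
25.5523
33.6373 17.9023
42.0523 25.0475 11.1092
49.9052 33.6373 16.9054 5.5750
57.2337 42.0523 24.6200 9.5543 1.7614
64.0727 49.9052 33.6373 15.7800 3.5936 0.0000
70.4549 57.2337 42.0523 24.6200 7.3315 0.0000 0.0000
76.4109 64.0727 49.9052 33.6373 14.9574 0.0000 0.0000 0.0000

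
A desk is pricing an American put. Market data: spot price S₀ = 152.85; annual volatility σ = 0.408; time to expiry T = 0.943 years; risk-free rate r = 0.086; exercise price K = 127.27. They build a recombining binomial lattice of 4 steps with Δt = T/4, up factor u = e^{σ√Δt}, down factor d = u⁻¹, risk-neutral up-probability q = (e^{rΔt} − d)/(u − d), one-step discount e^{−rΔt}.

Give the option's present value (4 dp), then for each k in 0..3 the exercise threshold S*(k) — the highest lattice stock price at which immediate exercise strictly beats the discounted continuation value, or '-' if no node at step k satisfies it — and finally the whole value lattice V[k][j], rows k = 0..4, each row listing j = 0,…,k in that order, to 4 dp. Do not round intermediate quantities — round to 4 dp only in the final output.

price = 9.1752
boundary = - - - 84.3652
tree:
9.1752
15.9401 2.8383
26.8007 5.8161 0.0000
42.9048 11.9180 0.0000 0.0000
58.0663 24.4216 0.0000 0.0000 0.0000

params: Δt=0.23575 u=1.21909 d=0.82029 q=0.50199 e^(-rΔt)=0.97993
t_4 payoffs: 58.0663 24.4216 0.0000 0.0000 0.0000
t_3: node(3,0) S=84.3652 payoff=42.9048 vs cont=40.3505 → 42.9048 [stop]  node(3,1) S=125.3809 payoff=1.8891 vs cont=11.9180 → 11.9180 [wait]  node(3,2) S=186.3372 payoff=0.0000 vs cont=0.0000 → 0.0000 [wait]  node(3,3) S=276.9284 payoff=0.0000 vs cont=0.0000 → 0.0000 [wait]  ⇒ S*(3)=84.3652
t_2: node(2,0) S=102.8484 payoff=24.4216 vs cont=26.8007 → 26.8007 [wait]  node(2,1) S=152.8500 payoff=0.0000 vs cont=5.8161 → 5.8161 [wait]  node(2,2) S=227.1609 payoff=0.0000 vs cont=0.0000 → 0.0000 [wait]  ⇒ S*(2)=-
t_1: node(1,0) S=125.3809 payoff=1.8891 vs cont=15.9401 → 15.9401 [wait]  node(1,1) S=186.3372 payoff=0.0000 vs cont=2.8383 → 2.8383 [wait]  ⇒ S*(1)=-
t_0: node(0,0) S=152.8500 payoff=0.0000 vs cont=9.1752 → 9.1752 [wait]  ⇒ S*(0)=-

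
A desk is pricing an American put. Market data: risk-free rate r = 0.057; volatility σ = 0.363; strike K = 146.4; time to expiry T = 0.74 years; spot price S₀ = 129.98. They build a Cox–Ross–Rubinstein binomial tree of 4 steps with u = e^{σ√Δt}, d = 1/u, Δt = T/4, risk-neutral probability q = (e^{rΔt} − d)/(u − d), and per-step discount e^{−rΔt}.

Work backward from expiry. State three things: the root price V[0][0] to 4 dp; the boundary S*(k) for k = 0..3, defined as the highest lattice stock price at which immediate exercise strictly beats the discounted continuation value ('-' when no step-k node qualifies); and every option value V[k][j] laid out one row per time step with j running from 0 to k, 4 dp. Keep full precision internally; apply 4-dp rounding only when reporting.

Δt=0.18500, u=1.16898, d=0.85545, q=0.49486, disc=e^(-rΔt)=0.98951
k=4 terminal: V=max(K-S,0) → 76.7939 51.2822 16.4200 0.0000 0.0000
k=3: j=0 S=81.3682 intr=65.0318 cont=63.4962 V=65.0318[EX]; j=1 S=111.1909 intr=35.2091 cont=33.6734 V=35.2091[EX]; j=2 S=151.9441 intr=0.0000 cont=8.2074 V=8.2074[hold]; j=3 S=207.6341 intr=0.0000 cont=0.0000 V=0.0000[hold]  S*(3)=111.1909
k=2: j=0 S=95.1178 intr=51.2822 cont=49.7465 V=51.2822[EX]; j=1 S=129.9800 intr=16.4200 cont=21.6180 V=21.6180[hold]; j=2 S=177.6197 intr=0.0000 cont=4.1024 V=4.1024[hold]  S*(2)=95.1178
k=1: j=0 S=111.1909 intr=35.2091 cont=36.2187 V=36.2187[hold]; j=1 S=151.9441 intr=0.0000 cont=12.8145 V=12.8145[hold]  S*(1)=-
k=0: j=0 S=129.9800 intr=16.4200 cont=24.3785 V=24.3785[hold]  S*(0)=-

price = 24.3785
boundary = - - 95.1178 111.1909
tree:
24.3785
36.2187 12.8145
51.2822 21.6180 4.1024
65.0318 35.2091 8.2074 0.0000
76.7939 51.2822 16.4200 0.0000 0.0000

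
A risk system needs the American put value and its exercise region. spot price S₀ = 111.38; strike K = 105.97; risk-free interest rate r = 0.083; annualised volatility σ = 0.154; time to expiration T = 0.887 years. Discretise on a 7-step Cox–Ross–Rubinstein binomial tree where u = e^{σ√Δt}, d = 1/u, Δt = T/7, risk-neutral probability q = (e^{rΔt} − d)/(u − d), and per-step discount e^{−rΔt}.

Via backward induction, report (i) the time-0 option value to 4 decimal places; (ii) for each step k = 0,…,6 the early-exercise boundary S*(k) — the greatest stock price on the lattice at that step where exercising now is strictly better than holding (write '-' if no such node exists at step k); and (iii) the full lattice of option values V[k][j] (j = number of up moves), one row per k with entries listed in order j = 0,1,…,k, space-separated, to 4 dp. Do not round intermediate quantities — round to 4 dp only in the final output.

price = 1.9778
boundary = - - - 94.4896 89.4492 94.4896 99.8141
tree:
1.9778
3.6752 0.7981
6.6197 1.6329 0.2147
11.4804 3.2587 0.4982 0.0155
16.5208 6.2795 1.1543 0.0374 0.0000
21.2924 11.4804 2.6686 0.0906 0.0000 0.0000
25.8094 16.5208 6.1559 0.2195 0.0000 0.0000 0.0000
30.0855 21.2924 11.4804 0.5314 0.0000 0.0000 0.0000 0.0000

params: Δt=0.12671 u=1.05635 d=0.94666 q=0.58268 e^(-rΔt)=0.98954
t_7 payoffs: 30.0855 21.2924 11.4804 0.5314 0.0000 0.0000 0.0000 0.0000
t_6: node(6,0) S=80.1606 payoff=25.8094 vs cont=24.7007 → 25.8094 [stop]  node(6,1) S=89.4492 payoff=16.5208 vs cont=15.4122 → 16.5208 [stop]  node(6,2) S=99.8141 payoff=6.1559 vs cont=5.0473 → 6.1559 [stop]  node(6,3) S=111.3800 payoff=0.0000 vs cont=0.2195 → 0.2195 [wait]  node(6,4) S=124.2861 payoff=0.0000 vs cont=0.0000 → 0.0000 [wait]  node(6,5) S=138.6877 payoff=0.0000 vs cont=0.0000 → 0.0000 [wait]  node(6,6) S=154.7582 payoff=0.0000 vs cont=0.0000 → 0.0000 [wait]  ⇒ S*(6)=99.8141
t_5: node(5,0) S=84.6776 payoff=21.2924 vs cont=20.1837 → 21.2924 [stop]  node(5,1) S=94.4896 payoff=11.4804 vs cont=10.3717 → 11.4804 [stop]  node(5,2) S=105.4386 payoff=0.5314 vs cont=2.6686 → 2.6686 [wait]  node(5,3) S=117.6562 payoff=0.0000 vs cont=0.0906 → 0.0906 [wait]  node(5,4) S=131.2896 payoff=0.0000 vs cont=0.0000 → 0.0000 [wait]  node(5,5) S=146.5028 payoff=0.0000 vs cont=0.0000 → 0.0000 [wait]  ⇒ S*(5)=94.4896
t_4: node(4,0) S=89.4492 payoff=16.5208 vs cont=15.4122 → 16.5208 [stop]  node(4,1) S=99.8141 payoff=6.1559 vs cont=6.2795 → 6.2795 [wait]  node(4,2) S=111.3800 payoff=0.0000 vs cont=1.1543 → 1.1543 [wait]  node(4,3) S=124.2861 payoff=0.0000 vs cont=0.0374 → 0.0374 [wait]  node(4,4) S=138.6877 payoff=0.0000 vs cont=0.0000 → 0.0000 [wait]  ⇒ S*(4)=89.4492
t_3: node(3,0) S=94.4896 payoff=11.4804 vs cont=10.4430 → 11.4804 [stop]  node(3,1) S=105.4386 payoff=0.5314 vs cont=3.2587 → 3.2587 [wait]  node(3,2) S=117.6562 payoff=0.0000 vs cont=0.4982 → 0.4982 [wait]  node(3,3) S=131.2896 payoff=0.0000 vs cont=0.0155 → 0.0155 [wait]  ⇒ S*(3)=94.4896
t_2: node(2,0) S=99.8141 payoff=6.1559 vs cont=6.6197 → 6.6197 [wait]  node(2,1) S=111.3800 payoff=0.0000 vs cont=1.6329 → 1.6329 [wait]  node(2,2) S=124.2861 payoff=0.0000 vs cont=0.2147 → 0.2147 [wait]  ⇒ S*(2)=-
t_1: node(1,0) S=105.4386 payoff=0.5314 vs cont=3.6752 → 3.6752 [wait]  node(1,1) S=117.6562 payoff=0.0000 vs cont=0.7981 → 0.7981 [wait]  ⇒ S*(1)=-
t_0: node(0,0) S=111.3800 payoff=0.0000 vs cont=1.9778 → 1.9778 [wait]  ⇒ S*(0)=-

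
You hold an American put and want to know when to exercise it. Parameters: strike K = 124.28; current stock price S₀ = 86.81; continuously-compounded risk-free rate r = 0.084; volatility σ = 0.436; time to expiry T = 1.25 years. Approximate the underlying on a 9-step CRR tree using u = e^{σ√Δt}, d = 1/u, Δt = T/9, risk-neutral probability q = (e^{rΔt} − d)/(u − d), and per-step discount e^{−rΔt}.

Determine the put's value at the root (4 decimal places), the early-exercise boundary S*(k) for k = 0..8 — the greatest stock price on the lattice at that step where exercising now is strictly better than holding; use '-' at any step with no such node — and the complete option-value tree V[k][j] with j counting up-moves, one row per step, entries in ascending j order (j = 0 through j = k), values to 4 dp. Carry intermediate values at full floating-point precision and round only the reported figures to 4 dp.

price = 39.1491
boundary = - 73.7908 62.7242 73.7908 62.7242 73.7908 86.8100 73.7908 86.8100
tree:
39.1491
50.4892 28.5266
61.5558 38.5425 19.0011
70.9628 50.4892 27.2878 11.0112
78.9590 61.5558 37.8598 17.1667 5.0027
85.7559 70.9628 50.4892 25.8936 8.6852 1.3706
91.5335 78.9590 61.5558 37.4700 14.7164 2.7481 0.0000
96.4446 85.7559 70.9628 50.4892 24.0976 5.5103 0.0000 0.0000
100.6192 91.5335 78.9590 61.5558 37.4700 11.0487 0.0000 0.0000 0.0000
104.1677 96.4446 85.7559 70.9628 50.4892 22.1538 0.0000 0.0000 0.0000 0.0000

Δt=0.13889  u=1.17643  d=0.85003  q=0.49542  discount=0.98840
step 9 (expiry): payoffs max(K−S,0) = 104.1677 96.4446 85.7559 70.9628 50.4892 22.1538 0.0000 0.0000 0.0000 0.0000
step 8: (k=8,j=0): S=23.6608, (K−S)⁺=100.6192, hold=99.1777 ⇒ V=100.6192 exercise | (k=8,j=1): S=32.7465, (K−S)⁺=91.5335, hold=90.0920 ⇒ V=91.5335 exercise | (k=8,j=2): S=45.3210, (K−S)⁺=78.9590, hold=77.5175 ⇒ V=78.9590 exercise | (k=8,j=3): S=62.7242, (K−S)⁺=61.5558, hold=60.1143 ⇒ V=61.5558 exercise | (k=8,j=4): S=86.8100, (K−S)⁺=37.4700, hold=36.0285 ⇒ V=37.4700 exercise | (k=8,j=5): S=120.1447, (K−S)⁺=4.1353, hold=11.0487 ⇒ V=11.0487 continue | (k=8,j=6): S=166.2799, (K−S)⁺=0.0000, hold=0.0000 ⇒ V=0.0000 continue | (k=8,j=7): S=230.1307, (K−S)⁺=0.0000, hold=0.0000 ⇒ V=0.0000 continue | (k=8,j=8): S=318.5001, (K−S)⁺=0.0000, hold=0.0000 ⇒ V=0.0000 continue  boundary S*=86.8100
step 7: (k=7,j=0): S=27.8354, (K−S)⁺=96.4446, hold=95.0031 ⇒ V=96.4446 exercise | (k=7,j=1): S=38.5241, (K−S)⁺=85.7559, hold=84.3144 ⇒ V=85.7559 exercise | (k=7,j=2): S=53.3172, (K−S)⁺=70.9628, hold=69.5213 ⇒ V=70.9628 exercise | (k=7,j=3): S=73.7908, (K−S)⁺=50.4892, hold=49.0477 ⇒ V=50.4892 exercise | (k=7,j=4): S=102.1262, (K−S)⁺=22.1538, hold=24.0976 ⇒ V=24.0976 continue | (k=7,j=5): S=141.3423, (K−S)⁺=0.0000, hold=5.5103 ⇒ V=5.5103 continue | (k=7,j=6): S=195.6172, (K−S)⁺=0.0000, hold=0.0000 ⇒ V=0.0000 continue | (k=7,j=7): S=270.7335, (K−S)⁺=0.0000, hold=0.0000 ⇒ V=0.0000 continue  boundary S*=73.7908
step 6: (k=6,j=0): S=32.7465, (K−S)⁺=91.5335, hold=90.0920 ⇒ V=91.5335 exercise | (k=6,j=1): S=45.3210, (K−S)⁺=78.9590, hold=77.5175 ⇒ V=78.9590 exercise | (k=6,j=2): S=62.7242, (K−S)⁺=61.5558, hold=60.1143 ⇒ V=61.5558 exercise | (k=6,j=3): S=86.8100, (K−S)⁺=37.4700, hold=36.9803 ⇒ V=37.4700 exercise | (k=6,j=4): S=120.1447, (K−S)⁺=4.1353, hold=14.7164 ⇒ V=14.7164 continue | (k=6,j=5): S=166.2799, (K−S)⁺=0.0000, hold=2.7481 ⇒ V=2.7481 continue | (k=6,j=6): S=230.1307, (K−S)⁺=0.0000, hold=0.0000 ⇒ V=0.0000 continue  boundary S*=86.8100
step 5: (k=5,j=0): S=38.5241, (K−S)⁺=85.7559, hold=84.3144 ⇒ V=85.7559 exercise | (k=5,j=1): S=53.3172, (K−S)⁺=70.9628, hold=69.5213 ⇒ V=70.9628 exercise | (k=5,j=2): S=73.7908, (K−S)⁺=50.4892, hold=49.0477 ⇒ V=50.4892 exercise | (k=5,j=3): S=102.1262, (K−S)⁺=22.1538, hold=25.8936 ⇒ V=25.8936 continue | (k=5,j=4): S=141.3423, (K−S)⁺=0.0000, hold=8.6852 ⇒ V=8.6852 continue | (k=5,j=5): S=195.6172, (K−S)⁺=0.0000, hold=1.3706 ⇒ V=1.3706 continue  boundary S*=73.7908
step 4: (k=4,j=0): S=45.3210, (K−S)⁺=78.9590, hold=77.5175 ⇒ V=78.9590 exercise | (k=4,j=1): S=62.7242, (K−S)⁺=61.5558, hold=60.1143 ⇒ V=61.5558 exercise | (k=4,j=2): S=86.8100, (K−S)⁺=37.4700, hold=37.8598 ⇒ V=37.8598 continue | (k=4,j=3): S=120.1447, (K−S)⁺=4.1353, hold=17.1667 ⇒ V=17.1667 continue | (k=4,j=4): S=166.2799, (K−S)⁺=0.0000, hold=5.0027 ⇒ V=5.0027 continue  boundary S*=62.7242
step 3: (k=3,j=0): S=53.3172, (K−S)⁺=70.9628, hold=69.5213 ⇒ V=70.9628 exercise | (k=3,j=1): S=73.7908, (K−S)⁺=50.4892, hold=49.2385 ⇒ V=50.4892 exercise | (k=3,j=2): S=102.1262, (K−S)⁺=22.1538, hold=27.2878 ⇒ V=27.2878 continue | (k=3,j=3): S=141.3423, (K−S)⁺=0.0000, hold=11.0112 ⇒ V=11.0112 continue  boundary S*=73.7908
step 2: (k=2,j=0): S=62.7242, (K−S)⁺=61.5558, hold=60.1143 ⇒ V=61.5558 exercise | (k=2,j=1): S=86.8100, (K−S)⁺=37.4700, hold=38.5425 ⇒ V=38.5425 continue | (k=2,j=2): S=120.1447, (K−S)⁺=4.1353, hold=19.0011 ⇒ V=19.0011 continue  boundary S*=62.7242
step 1: (k=1,j=0): S=73.7908, (K−S)⁺=50.4892, hold=49.5728 ⇒ V=50.4892 exercise | (k=1,j=1): S=102.1262, (K−S)⁺=22.1538, hold=28.5266 ⇒ V=28.5266 continue  boundary S*=73.7908
step 0: (k=0,j=0): S=86.8100, (K−S)⁺=37.4700, hold=39.1491 ⇒ V=39.1491 continue  boundary S*=-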